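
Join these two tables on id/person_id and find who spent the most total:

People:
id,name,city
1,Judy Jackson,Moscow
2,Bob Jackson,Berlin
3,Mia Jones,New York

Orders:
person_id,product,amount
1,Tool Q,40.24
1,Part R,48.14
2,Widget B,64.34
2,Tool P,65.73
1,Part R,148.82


Join on: people.id = orders.person_id

Joined rows:
  Judy Jackson (Moscow) bought Tool Q for $40.24
  Judy Jackson (Moscow) bought Part R for $48.14
  Bob Jackson (Berlin) bought Widget B for $64.34
  Bob Jackson (Berlin) bought Tool P for $65.73
  Judy Jackson (Moscow) bought Part R for $148.82

Total per person:
  Judy Jackson: $237.20
  Bob Jackson: $130.07

Top spender: Judy Jackson ($237.20)

Judy Jackson ($237.20)


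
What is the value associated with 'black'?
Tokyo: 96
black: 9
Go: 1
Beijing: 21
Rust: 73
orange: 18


Looking up key 'black'
Value: 9

9


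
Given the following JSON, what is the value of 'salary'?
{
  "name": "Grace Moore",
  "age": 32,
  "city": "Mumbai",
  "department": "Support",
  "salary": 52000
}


Looking up field 'salary'
Value: 52000

52000


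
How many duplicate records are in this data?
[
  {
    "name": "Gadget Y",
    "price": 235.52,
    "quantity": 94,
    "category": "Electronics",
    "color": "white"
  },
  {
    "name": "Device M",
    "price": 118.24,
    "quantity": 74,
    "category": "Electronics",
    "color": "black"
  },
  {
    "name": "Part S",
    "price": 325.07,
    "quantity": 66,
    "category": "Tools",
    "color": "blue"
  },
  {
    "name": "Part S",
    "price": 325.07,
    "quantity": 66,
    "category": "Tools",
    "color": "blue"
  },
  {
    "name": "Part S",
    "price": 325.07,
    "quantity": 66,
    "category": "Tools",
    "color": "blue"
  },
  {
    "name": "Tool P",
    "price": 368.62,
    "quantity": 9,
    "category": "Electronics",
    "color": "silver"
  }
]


Checking 6 records for duplicates:

  Row 1: Gadget Y ($235.52, qty 94)
  Row 2: Device M ($118.24, qty 74)
  Row 3: Part S ($325.07, qty 66)
  Row 4: Part S ($325.07, qty 66) <-- DUPLICATE
  Row 5: Part S ($325.07, qty 66) <-- DUPLICATE
  Row 6: Tool P ($368.62, qty 9)

Duplicates found: 2
Unique records: 4

2 duplicates, 4 unique


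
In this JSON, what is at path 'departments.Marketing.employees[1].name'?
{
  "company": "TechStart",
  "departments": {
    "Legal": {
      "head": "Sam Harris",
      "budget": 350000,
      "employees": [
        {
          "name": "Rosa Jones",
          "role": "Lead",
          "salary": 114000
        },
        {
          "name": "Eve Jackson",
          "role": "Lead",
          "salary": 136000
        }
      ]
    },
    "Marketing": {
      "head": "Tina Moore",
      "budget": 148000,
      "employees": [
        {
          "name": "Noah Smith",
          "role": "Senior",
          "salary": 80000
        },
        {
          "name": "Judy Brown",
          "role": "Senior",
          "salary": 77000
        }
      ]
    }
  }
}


Path: departments.Marketing.employees[1].name

Navigate:
  -> departments
  -> Marketing
  -> employees[1].name = 'Judy Brown'

Judy Brown


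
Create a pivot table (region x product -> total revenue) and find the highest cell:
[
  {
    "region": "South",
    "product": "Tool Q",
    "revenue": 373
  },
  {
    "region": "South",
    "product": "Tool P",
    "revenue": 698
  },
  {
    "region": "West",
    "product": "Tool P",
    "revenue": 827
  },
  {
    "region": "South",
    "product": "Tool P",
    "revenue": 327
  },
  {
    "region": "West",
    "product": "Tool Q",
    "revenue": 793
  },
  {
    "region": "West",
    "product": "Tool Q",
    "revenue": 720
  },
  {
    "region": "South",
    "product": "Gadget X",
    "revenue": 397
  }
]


Pivot: region (rows) x product (columns) -> total revenue

     Gadget X      Tool P        Tool Q      
South          397          1025           373  
West             0           827          1513  

Highest: West / Tool Q = $1513

West / Tool Q = $1513


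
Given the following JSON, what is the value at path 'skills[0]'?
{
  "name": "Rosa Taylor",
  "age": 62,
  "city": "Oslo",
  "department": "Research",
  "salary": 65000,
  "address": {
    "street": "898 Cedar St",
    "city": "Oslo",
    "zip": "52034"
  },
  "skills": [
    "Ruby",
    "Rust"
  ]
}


Query: skills[0]
Path: skills -> first element
Value: Ruby

Ruby


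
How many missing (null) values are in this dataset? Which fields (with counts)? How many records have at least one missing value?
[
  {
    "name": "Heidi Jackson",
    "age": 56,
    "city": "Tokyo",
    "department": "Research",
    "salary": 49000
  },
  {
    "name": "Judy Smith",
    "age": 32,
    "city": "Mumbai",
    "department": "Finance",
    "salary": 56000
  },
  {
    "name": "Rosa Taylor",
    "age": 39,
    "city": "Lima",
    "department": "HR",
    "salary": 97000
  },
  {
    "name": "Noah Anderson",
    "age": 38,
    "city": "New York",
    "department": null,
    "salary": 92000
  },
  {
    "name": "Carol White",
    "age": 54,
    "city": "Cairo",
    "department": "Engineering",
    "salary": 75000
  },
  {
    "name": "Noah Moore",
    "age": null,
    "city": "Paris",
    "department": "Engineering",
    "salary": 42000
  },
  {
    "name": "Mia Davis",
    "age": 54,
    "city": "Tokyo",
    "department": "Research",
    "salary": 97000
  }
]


Checking for missing (null) values in 7 records:

  Heidi Jackson: complete
  Judy Smith: complete
  Rosa Taylor: complete
  Noah Anderson: department
  Carol White: complete
  Noah Moore: age
  Mia Davis: complete

Per field:
  name: 0 missing
  age: 1 missing
  city: 0 missing
  department: 1 missing
  salary: 0 missing

Total missing values: 2
Records with any missing: 2

2 missing values (age: 1, department: 1); 2 incomplete records


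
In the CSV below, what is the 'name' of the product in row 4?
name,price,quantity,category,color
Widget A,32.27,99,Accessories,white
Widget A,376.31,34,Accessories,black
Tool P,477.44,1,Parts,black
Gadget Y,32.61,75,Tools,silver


Query: Row 4 ('Gadget Y'), column 'name'
Value: Gadget Y

Gadget Y


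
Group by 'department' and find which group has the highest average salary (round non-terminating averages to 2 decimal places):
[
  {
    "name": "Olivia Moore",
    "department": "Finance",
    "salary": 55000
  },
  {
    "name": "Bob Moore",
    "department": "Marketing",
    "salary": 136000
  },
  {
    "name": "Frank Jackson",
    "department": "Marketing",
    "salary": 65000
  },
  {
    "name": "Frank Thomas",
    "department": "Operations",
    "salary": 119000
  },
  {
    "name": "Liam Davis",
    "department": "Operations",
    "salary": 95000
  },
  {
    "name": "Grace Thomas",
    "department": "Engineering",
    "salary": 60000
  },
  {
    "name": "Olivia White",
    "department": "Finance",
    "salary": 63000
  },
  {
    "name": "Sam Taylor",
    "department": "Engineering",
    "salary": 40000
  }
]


Group by: department

Groups:
  Engineering: 2 people, avg salary = 100000/2 = $50000
  Finance: 2 people, avg salary = 118000/2 = $59000
  Marketing: 2 people, avg salary = 201000/2 = $100500
  Operations: 2 people, avg salary = 214000/2 = $107000

Highest average salary: Operations ($107000)

Operations ($107000)


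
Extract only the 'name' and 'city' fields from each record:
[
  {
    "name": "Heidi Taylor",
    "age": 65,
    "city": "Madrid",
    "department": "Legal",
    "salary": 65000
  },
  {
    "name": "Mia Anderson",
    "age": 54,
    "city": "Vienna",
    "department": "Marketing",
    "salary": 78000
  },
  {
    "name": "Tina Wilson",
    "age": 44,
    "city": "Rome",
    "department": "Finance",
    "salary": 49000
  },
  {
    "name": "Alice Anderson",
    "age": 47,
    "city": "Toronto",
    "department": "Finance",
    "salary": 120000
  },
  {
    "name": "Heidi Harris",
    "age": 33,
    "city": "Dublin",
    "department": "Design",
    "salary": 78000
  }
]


Original: 5 records with fields: name, age, city, department, salary
Keep: ['name', 'city']
Drop: ['age', 'department', 'salary']
Result: 5 records, 2 fields each

[
  {
    "name": "Heidi Taylor",
    "city": "Madrid"
  },
  {
    "name": "Mia Anderson",
    "city": "Vienna"
  },
  {
    "name": "Tina Wilson",
    "city": "Rome"
  },
  {
    "name": "Alice Anderson",
    "city": "Toronto"
  },
  {
    "name": "Heidi Harris",
    "city": "Dublin"
  }
]


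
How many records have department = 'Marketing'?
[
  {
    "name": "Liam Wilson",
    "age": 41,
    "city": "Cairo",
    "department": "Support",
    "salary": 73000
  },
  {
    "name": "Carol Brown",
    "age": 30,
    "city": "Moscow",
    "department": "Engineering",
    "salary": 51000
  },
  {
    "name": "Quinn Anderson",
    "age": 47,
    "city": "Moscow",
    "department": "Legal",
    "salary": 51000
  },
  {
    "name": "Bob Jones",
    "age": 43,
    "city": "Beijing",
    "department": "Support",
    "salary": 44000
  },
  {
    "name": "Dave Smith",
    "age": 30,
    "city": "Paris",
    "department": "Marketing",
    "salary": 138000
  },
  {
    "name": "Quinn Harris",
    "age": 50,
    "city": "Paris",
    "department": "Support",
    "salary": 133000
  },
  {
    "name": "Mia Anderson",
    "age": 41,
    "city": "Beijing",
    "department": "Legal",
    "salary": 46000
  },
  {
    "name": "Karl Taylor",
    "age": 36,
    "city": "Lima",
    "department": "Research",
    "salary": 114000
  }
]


Data: 8 records
Condition: department = 'Marketing'

Checking each record:
  Liam Wilson: Support
  Carol Brown: Engineering
  Quinn Anderson: Legal
  Bob Jones: Support
  Dave Smith: Marketing MATCH
  Quinn Harris: Support
  Mia Anderson: Legal
  Karl Taylor: Research

Count: 1

1


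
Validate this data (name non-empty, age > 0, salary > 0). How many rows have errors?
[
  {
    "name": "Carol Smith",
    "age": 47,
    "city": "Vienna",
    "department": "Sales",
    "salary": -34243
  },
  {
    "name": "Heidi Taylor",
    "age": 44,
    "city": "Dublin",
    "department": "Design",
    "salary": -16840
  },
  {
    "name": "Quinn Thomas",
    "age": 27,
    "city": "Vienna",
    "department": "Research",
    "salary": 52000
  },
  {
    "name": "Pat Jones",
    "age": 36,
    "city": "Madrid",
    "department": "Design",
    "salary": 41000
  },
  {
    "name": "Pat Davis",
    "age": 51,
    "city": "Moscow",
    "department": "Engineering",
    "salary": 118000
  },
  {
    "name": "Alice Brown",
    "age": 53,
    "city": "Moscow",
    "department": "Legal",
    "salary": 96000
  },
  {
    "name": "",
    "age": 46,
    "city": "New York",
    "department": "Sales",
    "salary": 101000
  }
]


Validating 7 records:
Rules: name non-empty, age > 0, salary > 0

  Row 1 (Carol Smith): negative salary: -34243
  Row 2 (Heidi Taylor): negative salary: -16840
  Row 3 (Quinn Thomas): OK
  Row 4 (Pat Jones): OK
  Row 5 (Pat Davis): OK
  Row 6 (Alice Brown): OK
  Row 7 (???): empty name

Total errors: 3

3 errors


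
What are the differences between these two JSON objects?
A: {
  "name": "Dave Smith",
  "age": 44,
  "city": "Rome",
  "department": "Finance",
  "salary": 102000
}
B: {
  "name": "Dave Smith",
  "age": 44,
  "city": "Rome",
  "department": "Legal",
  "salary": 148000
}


Comparing each field (in key order):
  name: same
  age: same
  city: same
  department: DIFFERENT
  salary: DIFFERENT
Differences:
  department: Finance -> Legal
  salary: 102000 -> 148000

2 field(s) changed

2 changes: department, salary


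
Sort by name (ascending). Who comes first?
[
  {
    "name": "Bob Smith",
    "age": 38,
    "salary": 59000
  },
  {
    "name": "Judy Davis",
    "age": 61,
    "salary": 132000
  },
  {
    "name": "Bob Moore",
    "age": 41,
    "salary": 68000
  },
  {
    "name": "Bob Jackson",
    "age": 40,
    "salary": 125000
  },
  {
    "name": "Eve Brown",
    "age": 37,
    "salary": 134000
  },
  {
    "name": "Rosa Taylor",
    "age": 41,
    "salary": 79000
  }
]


Sort by: name (ascending)

Sorted order:
  1. Bob Jackson (name = Bob Jackson)
  2. Bob Moore (name = Bob Moore)
  3. Bob Smith (name = Bob Smith)
  4. Eve Brown (name = Eve Brown)
  5. Judy Davis (name = Judy Davis)
  6. Rosa Taylor (name = Rosa Taylor)

First: Bob Jackson

Bob Jackson


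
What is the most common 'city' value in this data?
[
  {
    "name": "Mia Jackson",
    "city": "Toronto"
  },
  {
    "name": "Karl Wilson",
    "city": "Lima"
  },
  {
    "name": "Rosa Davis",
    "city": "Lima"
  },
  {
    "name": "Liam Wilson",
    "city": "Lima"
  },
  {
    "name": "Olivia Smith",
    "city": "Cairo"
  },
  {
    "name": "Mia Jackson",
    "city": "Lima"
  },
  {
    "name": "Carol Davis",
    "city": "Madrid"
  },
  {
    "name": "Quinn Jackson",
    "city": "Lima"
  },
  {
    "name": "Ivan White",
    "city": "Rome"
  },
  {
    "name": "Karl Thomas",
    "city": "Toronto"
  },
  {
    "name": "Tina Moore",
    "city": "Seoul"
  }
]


Counting 'city' values across 11 records:

  Lima: 5 #####
  Toronto: 2 ##
  Cairo: 1 #
  Madrid: 1 #
  Rome: 1 #
  Seoul: 1 #

Most common: Lima (5 times)

Lima (5 times)


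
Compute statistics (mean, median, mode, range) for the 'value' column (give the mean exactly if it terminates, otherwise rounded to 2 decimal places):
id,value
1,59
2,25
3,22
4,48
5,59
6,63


Data: [59, 25, 22, 48, 59, 63]
Count: 6
Sum: 276
Mean: 276/6 = 46
Sorted: [22, 25, 48, 59, 59, 63]
Median: 53.5
Mode: 59 (2 times)
Range: 63 - 22 = 41
Min: 22, Max: 63

mean=46, median=53.5, mode=59, range=41


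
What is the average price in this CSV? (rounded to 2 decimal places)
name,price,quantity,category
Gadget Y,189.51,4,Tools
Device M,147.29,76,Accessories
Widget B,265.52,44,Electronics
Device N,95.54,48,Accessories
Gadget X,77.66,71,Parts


Computing average price:
Values: [189.51, 147.29, 265.52, 95.54, 77.66]
Sum = 775.52
Count = 5
Average = 775.52/5 = 155.104 exactly -> 155.10 (rounded half-up to 2 decimal places)

155.10


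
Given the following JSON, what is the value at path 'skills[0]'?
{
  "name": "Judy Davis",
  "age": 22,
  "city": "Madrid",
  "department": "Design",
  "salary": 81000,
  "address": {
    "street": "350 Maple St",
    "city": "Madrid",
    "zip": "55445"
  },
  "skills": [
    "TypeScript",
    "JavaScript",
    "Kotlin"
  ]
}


Query: skills[0]
Path: skills -> first element
Value: TypeScript

TypeScript


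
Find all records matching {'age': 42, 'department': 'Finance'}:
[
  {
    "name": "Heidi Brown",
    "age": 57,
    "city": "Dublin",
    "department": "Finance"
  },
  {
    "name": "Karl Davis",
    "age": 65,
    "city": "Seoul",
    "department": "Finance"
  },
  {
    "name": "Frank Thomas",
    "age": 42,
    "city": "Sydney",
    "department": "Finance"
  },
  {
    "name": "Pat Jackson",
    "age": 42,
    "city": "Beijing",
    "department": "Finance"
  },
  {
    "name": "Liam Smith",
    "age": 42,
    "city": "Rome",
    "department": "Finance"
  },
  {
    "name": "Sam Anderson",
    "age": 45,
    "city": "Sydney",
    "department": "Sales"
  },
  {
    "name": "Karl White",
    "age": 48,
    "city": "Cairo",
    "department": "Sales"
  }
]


Search criteria: {'age': 42, 'department': 'Finance'}

Checking 7 records:
  Heidi Brown: {age: 57, department: Finance}
  Karl Davis: {age: 65, department: Finance}
  Frank Thomas: {age: 42, department: Finance} <-- MATCH
  Pat Jackson: {age: 42, department: Finance} <-- MATCH
  Liam Smith: {age: 42, department: Finance} <-- MATCH
  Sam Anderson: {age: 45, department: Sales}
  Karl White: {age: 48, department: Sales}

Matches: ["Frank Thomas", "Pat Jackson", "Liam Smith"]

["Frank Thomas", "Pat Jackson", "Liam Smith"]


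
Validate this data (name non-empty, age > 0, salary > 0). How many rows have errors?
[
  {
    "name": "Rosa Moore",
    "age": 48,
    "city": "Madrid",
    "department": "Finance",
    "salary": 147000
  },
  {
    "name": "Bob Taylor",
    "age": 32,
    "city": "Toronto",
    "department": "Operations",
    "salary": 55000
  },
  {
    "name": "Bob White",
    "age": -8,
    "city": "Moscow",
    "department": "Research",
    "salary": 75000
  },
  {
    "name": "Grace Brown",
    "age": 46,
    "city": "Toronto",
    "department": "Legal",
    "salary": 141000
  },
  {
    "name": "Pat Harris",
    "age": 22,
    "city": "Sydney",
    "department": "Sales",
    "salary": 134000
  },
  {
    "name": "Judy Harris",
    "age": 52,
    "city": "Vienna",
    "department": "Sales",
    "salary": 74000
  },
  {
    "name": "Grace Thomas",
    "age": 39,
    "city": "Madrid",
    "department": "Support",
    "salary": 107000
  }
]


Validating 7 records:
Rules: name non-empty, age > 0, salary > 0

  Row 1 (Rosa Moore): OK
  Row 2 (Bob Taylor): OK
  Row 3 (Bob White): negative age: -8
  Row 4 (Grace Brown): OK
  Row 5 (Pat Harris): OK
  Row 6 (Judy Harris): OK
  Row 7 (Grace Thomas): OK

Total errors: 1

1 errors


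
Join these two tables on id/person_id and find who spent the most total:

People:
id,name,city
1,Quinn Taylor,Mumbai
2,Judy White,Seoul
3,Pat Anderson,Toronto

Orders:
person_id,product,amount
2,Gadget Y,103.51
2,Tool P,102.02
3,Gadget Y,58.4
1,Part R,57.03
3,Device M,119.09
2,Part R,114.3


Join on: people.id = orders.person_id

Joined rows:
  Judy White (Seoul) bought Gadget Y for $103.51
  Judy White (Seoul) bought Tool P for $102.02
  Pat Anderson (Toronto) bought Gadget Y for $58.4
  Quinn Taylor (Mumbai) bought Part R for $57.03
  Pat Anderson (Toronto) bought Device M for $119.09
  Judy White (Seoul) bought Part R for $114.3

Total per person:
  Judy White: $319.83
  Pat Anderson: $177.49
  Quinn Taylor: $57.03

Top spender: Judy White ($319.83)

Judy White ($319.83)


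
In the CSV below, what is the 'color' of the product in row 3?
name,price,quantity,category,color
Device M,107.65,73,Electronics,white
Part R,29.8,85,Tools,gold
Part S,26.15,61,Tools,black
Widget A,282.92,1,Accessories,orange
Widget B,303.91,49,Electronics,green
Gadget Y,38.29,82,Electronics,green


Query: Row 3 ('Part S'), column 'color'
Value: black

black


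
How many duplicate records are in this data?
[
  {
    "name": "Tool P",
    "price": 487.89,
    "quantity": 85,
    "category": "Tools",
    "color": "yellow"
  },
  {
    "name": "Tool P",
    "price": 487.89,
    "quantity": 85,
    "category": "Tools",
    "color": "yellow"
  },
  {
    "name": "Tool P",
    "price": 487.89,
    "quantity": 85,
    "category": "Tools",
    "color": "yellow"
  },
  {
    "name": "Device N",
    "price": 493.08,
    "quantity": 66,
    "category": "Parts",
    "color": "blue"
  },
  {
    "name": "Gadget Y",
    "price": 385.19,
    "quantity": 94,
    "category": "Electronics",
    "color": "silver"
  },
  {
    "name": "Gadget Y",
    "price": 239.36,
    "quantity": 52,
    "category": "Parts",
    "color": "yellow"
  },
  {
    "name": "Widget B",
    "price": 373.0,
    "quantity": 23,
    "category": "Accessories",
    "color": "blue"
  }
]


Checking 7 records for duplicates:

  Row 1: Tool P ($487.89, qty 85)
  Row 2: Tool P ($487.89, qty 85) <-- DUPLICATE
  Row 3: Tool P ($487.89, qty 85) <-- DUPLICATE
  Row 4: Device N ($493.08, qty 66)
  Row 5: Gadget Y ($385.19, qty 94)
  Row 6: Gadget Y ($239.36, qty 52)
  Row 7: Widget B ($373.0, qty 23)

Duplicates found: 2
Unique records: 5

2 duplicates, 5 unique


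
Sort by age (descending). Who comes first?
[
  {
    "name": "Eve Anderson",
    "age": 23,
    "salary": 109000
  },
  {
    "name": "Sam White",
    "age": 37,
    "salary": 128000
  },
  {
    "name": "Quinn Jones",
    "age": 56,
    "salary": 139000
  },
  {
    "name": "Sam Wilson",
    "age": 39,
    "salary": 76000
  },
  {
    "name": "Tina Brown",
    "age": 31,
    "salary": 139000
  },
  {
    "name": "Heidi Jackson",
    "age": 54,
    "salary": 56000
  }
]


Sort by: age (descending)

Sorted order:
  1. Quinn Jones (age = 56)
  2. Heidi Jackson (age = 54)
  3. Sam Wilson (age = 39)
  4. Sam White (age = 37)
  5. Tina Brown (age = 31)
  6. Eve Anderson (age = 23)

First: Quinn Jones

Quinn Jones


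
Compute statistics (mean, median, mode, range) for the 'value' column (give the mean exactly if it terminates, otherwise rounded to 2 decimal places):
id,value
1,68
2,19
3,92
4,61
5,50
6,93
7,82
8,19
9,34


Data: [68, 19, 92, 61, 50, 93, 82, 19, 34]
Count: 9
Sum: 518
Mean: 518/9 ≈ 57.56 (rounded to 2 decimal places)
Sorted: [19, 19, 34, 50, 61, 68, 82, 92, 93]
Median: 61.0
Mode: 19 (2 times)
Range: 93 - 19 = 74
Min: 19, Max: 93

mean≈57.56, median=61.0, mode=19, range=74


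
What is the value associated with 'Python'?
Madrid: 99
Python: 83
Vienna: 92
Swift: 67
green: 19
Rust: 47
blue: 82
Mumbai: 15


Looking up key 'Python'
Value: 83

83


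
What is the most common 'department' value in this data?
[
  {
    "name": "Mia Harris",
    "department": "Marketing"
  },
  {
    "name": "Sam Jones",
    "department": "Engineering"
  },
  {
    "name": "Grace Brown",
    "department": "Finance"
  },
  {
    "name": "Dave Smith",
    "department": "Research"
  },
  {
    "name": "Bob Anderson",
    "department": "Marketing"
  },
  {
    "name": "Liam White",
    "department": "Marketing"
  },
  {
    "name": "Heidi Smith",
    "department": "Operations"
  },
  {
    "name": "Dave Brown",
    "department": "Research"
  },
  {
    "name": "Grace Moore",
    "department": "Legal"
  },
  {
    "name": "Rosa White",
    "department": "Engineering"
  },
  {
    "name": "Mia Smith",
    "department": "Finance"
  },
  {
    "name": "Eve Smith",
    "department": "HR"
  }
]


Counting 'department' values across 12 records:

  Marketing: 3 ###
  Engineering: 2 ##
  Finance: 2 ##
  Research: 2 ##
  Operations: 1 #
  Legal: 1 #
  HR: 1 #

Most common: Marketing (3 times)

Marketing (3 times)


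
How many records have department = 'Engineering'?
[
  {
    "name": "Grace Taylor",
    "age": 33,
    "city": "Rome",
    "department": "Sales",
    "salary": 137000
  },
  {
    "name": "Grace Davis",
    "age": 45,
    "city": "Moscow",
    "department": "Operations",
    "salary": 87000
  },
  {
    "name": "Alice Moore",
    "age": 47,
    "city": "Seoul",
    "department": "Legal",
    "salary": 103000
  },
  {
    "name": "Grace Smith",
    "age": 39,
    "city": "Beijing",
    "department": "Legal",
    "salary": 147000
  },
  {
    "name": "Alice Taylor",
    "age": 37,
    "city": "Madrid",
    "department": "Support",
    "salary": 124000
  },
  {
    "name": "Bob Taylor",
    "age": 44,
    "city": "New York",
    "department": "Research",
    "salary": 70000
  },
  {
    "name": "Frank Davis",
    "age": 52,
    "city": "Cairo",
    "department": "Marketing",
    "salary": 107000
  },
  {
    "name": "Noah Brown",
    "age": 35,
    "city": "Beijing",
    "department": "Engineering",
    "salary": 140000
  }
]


Data: 8 records
Condition: department = 'Engineering'

Checking each record:
  Grace Taylor: Sales
  Grace Davis: Operations
  Alice Moore: Legal
  Grace Smith: Legal
  Alice Taylor: Support
  Bob Taylor: Research
  Frank Davis: Marketing
  Noah Brown: Engineering MATCH

Count: 1

1


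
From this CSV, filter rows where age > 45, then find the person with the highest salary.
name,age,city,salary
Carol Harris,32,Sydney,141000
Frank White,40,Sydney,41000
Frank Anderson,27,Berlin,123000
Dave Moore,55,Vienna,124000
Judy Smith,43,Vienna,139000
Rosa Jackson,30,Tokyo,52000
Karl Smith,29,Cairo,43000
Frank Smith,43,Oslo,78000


Filter: age > 45
Sort by: salary (descending)

Filtered records (1):
  Dave Moore, age 55, salary $124000

Highest salary: Dave Moore ($124000)

Dave Moore


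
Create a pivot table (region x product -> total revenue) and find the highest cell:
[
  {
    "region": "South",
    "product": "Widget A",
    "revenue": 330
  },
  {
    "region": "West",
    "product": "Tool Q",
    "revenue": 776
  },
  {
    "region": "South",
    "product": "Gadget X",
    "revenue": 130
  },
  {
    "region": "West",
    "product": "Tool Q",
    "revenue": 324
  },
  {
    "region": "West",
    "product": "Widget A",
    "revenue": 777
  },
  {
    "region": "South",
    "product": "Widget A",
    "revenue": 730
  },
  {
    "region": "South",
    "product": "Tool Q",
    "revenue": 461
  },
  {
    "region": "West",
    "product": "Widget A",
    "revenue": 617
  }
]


Pivot: region (rows) x product (columns) -> total revenue

     Gadget X      Tool Q        Widget A    
South          130           461          1060  
West             0          1100          1394  

Highest: West / Widget A = $1394

West / Widget A = $1394


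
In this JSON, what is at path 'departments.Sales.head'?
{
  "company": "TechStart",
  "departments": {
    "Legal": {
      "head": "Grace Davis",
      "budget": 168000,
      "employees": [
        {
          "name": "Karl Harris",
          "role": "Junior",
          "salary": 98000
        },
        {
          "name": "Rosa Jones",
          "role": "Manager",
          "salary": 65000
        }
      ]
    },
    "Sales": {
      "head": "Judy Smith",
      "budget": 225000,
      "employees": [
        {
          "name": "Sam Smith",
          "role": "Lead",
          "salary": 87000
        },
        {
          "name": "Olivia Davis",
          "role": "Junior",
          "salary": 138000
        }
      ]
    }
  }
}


Path: departments.Sales.head

Navigate:
  -> departments
  -> Sales
  -> head = 'Judy Smith'

Judy Smith


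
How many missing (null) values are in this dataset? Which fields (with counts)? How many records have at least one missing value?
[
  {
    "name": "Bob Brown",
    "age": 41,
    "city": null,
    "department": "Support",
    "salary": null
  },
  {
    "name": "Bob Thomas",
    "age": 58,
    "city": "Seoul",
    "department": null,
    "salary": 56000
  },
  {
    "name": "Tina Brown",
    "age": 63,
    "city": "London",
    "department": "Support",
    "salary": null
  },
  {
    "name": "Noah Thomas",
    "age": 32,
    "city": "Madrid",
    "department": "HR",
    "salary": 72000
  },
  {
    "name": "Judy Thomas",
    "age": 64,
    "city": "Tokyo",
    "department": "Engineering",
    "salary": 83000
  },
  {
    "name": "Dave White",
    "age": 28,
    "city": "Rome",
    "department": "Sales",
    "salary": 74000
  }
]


Checking for missing (null) values in 6 records:

  Bob Brown: city, salary
  Bob Thomas: department
  Tina Brown: salary
  Noah Thomas: complete
  Judy Thomas: complete
  Dave White: complete

Per field:
  name: 0 missing
  age: 0 missing
  city: 1 missing
  department: 1 missing
  salary: 2 missing

Total missing values: 4
Records with any missing: 3

4 missing values (city: 1, department: 1, salary: 2); 3 incomplete records


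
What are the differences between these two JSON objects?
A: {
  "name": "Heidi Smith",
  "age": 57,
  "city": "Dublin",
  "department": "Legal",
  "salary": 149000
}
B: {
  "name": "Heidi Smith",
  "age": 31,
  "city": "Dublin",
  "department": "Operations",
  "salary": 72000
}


Comparing each field (in key order):
  name: same
  age: DIFFERENT
  city: same
  department: DIFFERENT
  salary: DIFFERENT
Differences:
  age: 57 -> 31
  department: Legal -> Operations
  salary: 149000 -> 72000

3 field(s) changed

3 changes: age, department, salary


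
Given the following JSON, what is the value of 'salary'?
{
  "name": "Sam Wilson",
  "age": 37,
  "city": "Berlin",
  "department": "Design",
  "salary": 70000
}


Looking up field 'salary'
Value: 70000

70000


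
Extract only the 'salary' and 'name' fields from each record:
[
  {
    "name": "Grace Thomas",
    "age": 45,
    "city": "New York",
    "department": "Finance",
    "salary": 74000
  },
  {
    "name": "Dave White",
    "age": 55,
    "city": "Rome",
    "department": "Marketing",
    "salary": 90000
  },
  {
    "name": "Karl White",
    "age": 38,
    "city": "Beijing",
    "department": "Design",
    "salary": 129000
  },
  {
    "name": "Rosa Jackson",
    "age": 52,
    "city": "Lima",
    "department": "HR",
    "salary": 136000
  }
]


Original: 4 records with fields: name, age, city, department, salary
Keep: ['salary', 'name']
Drop: ['age', 'city', 'department']
Result: 4 records, 2 fields each

[
  {
    "salary": 74000,
    "name": "Grace Thomas"
  },
  {
    "salary": 90000,
    "name": "Dave White"
  },
  {
    "salary": 129000,
    "name": "Karl White"
  },
  {
    "salary": 136000,
    "name": "Rosa Jackson"
  }
]


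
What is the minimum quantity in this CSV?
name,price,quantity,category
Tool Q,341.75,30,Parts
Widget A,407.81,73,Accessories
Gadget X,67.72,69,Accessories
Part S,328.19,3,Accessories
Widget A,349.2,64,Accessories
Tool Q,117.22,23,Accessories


Computing minimum quantity:
Values: [30, 73, 69, 3, 64, 23]
Min = 3

3


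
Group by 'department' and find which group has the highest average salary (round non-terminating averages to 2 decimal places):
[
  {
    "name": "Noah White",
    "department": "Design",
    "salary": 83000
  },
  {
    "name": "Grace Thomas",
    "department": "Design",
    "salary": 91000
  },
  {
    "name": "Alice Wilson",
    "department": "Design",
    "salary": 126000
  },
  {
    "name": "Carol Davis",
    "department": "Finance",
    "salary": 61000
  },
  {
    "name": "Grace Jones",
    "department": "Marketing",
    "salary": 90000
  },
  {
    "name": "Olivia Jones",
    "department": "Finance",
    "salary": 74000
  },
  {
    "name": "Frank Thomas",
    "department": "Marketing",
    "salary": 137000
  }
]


Group by: department

Groups:
  Design: 3 people, avg salary = 300000/3 = $100000
  Finance: 2 people, avg salary = 135000/2 = $67500
  Marketing: 2 people, avg salary = 227000/2 = $113500

Highest average salary: Marketing ($113500)

Marketing ($113500)


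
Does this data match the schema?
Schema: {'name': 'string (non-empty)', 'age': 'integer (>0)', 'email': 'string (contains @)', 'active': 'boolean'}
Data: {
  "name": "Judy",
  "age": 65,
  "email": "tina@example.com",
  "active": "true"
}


Validating each field against schema:
  name: OK (non-empty string)
  age: OK (positive integer)
  email: OK (string with @)
  active: FAIL ("true" is not a boolean)

Result: INVALID (1 error: active)

INVALID (1 error: active)


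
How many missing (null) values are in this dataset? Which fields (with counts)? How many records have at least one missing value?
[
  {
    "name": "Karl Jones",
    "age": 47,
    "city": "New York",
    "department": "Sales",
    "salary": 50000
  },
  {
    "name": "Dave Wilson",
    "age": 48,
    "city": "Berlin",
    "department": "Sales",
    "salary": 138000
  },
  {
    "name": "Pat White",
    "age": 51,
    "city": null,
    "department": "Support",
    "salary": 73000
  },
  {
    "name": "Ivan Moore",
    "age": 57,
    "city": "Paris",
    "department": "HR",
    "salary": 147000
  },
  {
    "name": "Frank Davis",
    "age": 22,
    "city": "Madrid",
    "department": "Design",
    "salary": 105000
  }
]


Checking for missing (null) values in 5 records:

  Karl Jones: complete
  Dave Wilson: complete
  Pat White: city
  Ivan Moore: complete
  Frank Davis: complete

Per field:
  name: 0 missing
  age: 0 missing
  city: 1 missing
  department: 0 missing
  salary: 0 missing

Total missing values: 1
Records with any missing: 1

1 missing values (city: 1); 1 incomplete records


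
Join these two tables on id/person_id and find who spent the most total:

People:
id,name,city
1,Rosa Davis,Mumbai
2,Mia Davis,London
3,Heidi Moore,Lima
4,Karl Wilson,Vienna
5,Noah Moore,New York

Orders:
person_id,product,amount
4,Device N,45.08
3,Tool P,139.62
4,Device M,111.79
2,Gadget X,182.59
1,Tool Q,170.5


Join on: people.id = orders.person_id

Joined rows:
  Karl Wilson (Vienna) bought Device N for $45.08
  Heidi Moore (Lima) bought Tool P for $139.62
  Karl Wilson (Vienna) bought Device M for $111.79
  Mia Davis (London) bought Gadget X for $182.59
  Rosa Davis (Mumbai) bought Tool Q for $170.5

Total per person:
  Mia Davis: $182.59
  Rosa Davis: $170.50
  Karl Wilson: $156.87
  Heidi Moore: $139.62

Top spender: Mia Davis ($182.59)

Mia Davis ($182.59)


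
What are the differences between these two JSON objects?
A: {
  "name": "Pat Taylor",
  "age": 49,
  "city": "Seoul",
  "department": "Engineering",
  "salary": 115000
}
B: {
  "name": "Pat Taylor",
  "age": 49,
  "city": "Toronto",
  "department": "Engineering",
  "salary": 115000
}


Comparing each field (in key order):
  name: same
  age: same
  city: DIFFERENT
  department: same
  salary: same
Differences:
  city: Seoul -> Toronto

1 field(s) changed

1 change: city


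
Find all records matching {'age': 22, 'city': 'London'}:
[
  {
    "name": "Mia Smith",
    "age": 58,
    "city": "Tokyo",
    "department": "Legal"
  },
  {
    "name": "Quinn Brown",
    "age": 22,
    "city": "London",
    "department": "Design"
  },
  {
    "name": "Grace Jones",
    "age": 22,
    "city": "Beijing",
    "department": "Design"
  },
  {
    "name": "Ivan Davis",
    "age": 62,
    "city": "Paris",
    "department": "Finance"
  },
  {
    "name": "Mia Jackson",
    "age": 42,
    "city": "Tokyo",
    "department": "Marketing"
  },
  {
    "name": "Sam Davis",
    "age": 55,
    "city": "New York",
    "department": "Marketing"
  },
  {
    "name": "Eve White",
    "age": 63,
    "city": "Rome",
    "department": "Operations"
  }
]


Search criteria: {'age': 22, 'city': 'London'}

Checking 7 records:
  Mia Smith: {age: 58, city: Tokyo}
  Quinn Brown: {age: 22, city: London} <-- MATCH
  Grace Jones: {age: 22, city: Beijing}
  Ivan Davis: {age: 62, city: Paris}
  Mia Jackson: {age: 42, city: Tokyo}
  Sam Davis: {age: 55, city: New York}
  Eve White: {age: 63, city: Rome}

Matches: ["Quinn Brown"]

["Quinn Brown"]


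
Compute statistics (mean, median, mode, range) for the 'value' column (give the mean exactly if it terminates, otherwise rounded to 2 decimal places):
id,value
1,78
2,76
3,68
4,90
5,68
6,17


Data: [78, 76, 68, 90, 68, 17]
Count: 6
Sum: 397
Mean: 397/6 ≈ 66.17 (rounded to 2 decimal places)
Sorted: [17, 68, 68, 76, 78, 90]
Median: 72.0
Mode: 68 (2 times)
Range: 90 - 17 = 73
Min: 17, Max: 90

mean≈66.17, median=72.0, mode=68, range=73


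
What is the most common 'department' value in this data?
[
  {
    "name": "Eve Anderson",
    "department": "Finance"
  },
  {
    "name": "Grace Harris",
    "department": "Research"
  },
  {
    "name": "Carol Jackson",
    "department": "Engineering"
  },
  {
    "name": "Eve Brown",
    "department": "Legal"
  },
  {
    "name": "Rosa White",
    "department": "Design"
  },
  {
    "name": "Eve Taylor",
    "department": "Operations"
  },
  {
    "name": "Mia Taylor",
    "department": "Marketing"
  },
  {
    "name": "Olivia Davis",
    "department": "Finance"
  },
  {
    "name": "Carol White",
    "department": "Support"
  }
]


Counting 'department' values across 9 records:

  Finance: 2 ##
  Research: 1 #
  Engineering: 1 #
  Legal: 1 #
  Design: 1 #
  Operations: 1 #
  Marketing: 1 #
  Support: 1 #

Most common: Finance (2 times)

Finance (2 times)


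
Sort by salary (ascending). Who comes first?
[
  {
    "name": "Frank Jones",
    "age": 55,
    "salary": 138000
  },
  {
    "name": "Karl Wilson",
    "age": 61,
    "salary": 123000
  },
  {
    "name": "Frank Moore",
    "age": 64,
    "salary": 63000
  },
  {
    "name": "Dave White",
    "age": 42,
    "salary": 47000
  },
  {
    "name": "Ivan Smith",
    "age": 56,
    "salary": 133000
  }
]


Sort by: salary (ascending)

Sorted order:
  1. Dave White (salary = 47000)
  2. Frank Moore (salary = 63000)
  3. Karl Wilson (salary = 123000)
  4. Ivan Smith (salary = 133000)
  5. Frank Jones (salary = 138000)

First: Dave White

Dave White


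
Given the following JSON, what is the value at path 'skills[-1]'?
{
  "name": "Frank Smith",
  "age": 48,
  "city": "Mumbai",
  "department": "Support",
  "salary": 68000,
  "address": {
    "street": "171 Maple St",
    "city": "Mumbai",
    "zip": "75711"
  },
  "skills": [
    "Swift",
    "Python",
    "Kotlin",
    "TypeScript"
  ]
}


Query: skills[-1]
Path: skills -> last element
Value: TypeScript

TypeScript


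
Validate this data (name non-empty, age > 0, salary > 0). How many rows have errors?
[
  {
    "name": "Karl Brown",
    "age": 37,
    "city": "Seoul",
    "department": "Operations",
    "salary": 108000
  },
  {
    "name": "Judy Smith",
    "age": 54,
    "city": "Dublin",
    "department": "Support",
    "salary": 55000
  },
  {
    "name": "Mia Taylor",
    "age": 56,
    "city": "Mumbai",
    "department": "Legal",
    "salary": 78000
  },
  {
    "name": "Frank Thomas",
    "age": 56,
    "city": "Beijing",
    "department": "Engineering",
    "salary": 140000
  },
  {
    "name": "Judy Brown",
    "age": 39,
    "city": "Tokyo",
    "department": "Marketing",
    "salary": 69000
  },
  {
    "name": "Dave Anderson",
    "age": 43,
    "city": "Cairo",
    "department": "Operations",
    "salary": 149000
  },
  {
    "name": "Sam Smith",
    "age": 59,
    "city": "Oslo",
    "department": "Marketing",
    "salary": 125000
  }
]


Validating 7 records:
Rules: name non-empty, age > 0, salary > 0

  Row 1 (Karl Brown): OK
  Row 2 (Judy Smith): OK
  Row 3 (Mia Taylor): OK
  Row 4 (Frank Thomas): OK
  Row 5 (Judy Brown): OK
  Row 6 (Dave Anderson): OK
  Row 7 (Sam Smith): OK

Total errors: 0

0 errors


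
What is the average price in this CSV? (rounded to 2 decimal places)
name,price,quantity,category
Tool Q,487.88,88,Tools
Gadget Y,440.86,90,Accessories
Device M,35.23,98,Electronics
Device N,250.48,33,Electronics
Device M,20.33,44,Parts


Computing average price:
Values: [487.88, 440.86, 35.23, 250.48, 20.33]
Sum = 1234.78
Count = 5
Average = 1234.78/5 = 246.956 exactly -> 246.96 (rounded half-up to 2 decimal places)

246.96


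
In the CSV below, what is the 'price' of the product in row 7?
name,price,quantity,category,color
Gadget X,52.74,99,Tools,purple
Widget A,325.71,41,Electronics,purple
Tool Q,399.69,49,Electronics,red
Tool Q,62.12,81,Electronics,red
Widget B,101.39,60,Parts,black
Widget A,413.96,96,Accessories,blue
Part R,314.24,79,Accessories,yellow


Query: Row 7 ('Part R'), column 'price'
Value: 314.24

314.24


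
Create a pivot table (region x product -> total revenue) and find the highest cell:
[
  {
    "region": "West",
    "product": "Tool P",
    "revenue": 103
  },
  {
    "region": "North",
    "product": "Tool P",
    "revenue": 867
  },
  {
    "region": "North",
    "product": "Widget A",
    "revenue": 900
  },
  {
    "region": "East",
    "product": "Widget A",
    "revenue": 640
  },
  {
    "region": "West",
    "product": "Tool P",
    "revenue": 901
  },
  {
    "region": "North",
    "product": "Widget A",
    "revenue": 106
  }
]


Pivot: region (rows) x product (columns) -> total revenue

     Tool P        Widget A    
East             0           640  
North          867          1006  
West          1004             0  

Highest: North / Widget A = $1006

North / Widget A = $1006


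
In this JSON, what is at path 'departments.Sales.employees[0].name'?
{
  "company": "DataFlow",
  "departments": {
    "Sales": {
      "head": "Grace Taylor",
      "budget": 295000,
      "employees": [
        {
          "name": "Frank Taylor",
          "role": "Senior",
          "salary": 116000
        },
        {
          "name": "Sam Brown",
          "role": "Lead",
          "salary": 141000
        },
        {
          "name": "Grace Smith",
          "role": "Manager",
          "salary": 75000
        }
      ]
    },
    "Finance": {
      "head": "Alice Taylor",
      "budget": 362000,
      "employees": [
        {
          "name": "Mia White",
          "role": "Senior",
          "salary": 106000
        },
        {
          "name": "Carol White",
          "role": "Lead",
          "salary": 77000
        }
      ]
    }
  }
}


Path: departments.Sales.employees[0].name

Navigate:
  -> departments
  -> Sales
  -> employees[0].name = 'Frank Taylor'

Frank Taylor


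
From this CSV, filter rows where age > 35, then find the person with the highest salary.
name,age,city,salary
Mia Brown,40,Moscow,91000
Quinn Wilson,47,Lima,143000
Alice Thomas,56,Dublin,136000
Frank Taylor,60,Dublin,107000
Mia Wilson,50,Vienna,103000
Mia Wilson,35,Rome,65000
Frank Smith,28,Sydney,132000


Filter: age > 35
Sort by: salary (descending)

Filtered records (5):
  Quinn Wilson, age 47, salary $143000
  Alice Thomas, age 56, salary $136000
  Frank Taylor, age 60, salary $107000
  Mia Wilson, age 50, salary $103000
  Mia Brown, age 40, salary $91000

Highest salary: Quinn Wilson ($143000)

Quinn Wilson
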